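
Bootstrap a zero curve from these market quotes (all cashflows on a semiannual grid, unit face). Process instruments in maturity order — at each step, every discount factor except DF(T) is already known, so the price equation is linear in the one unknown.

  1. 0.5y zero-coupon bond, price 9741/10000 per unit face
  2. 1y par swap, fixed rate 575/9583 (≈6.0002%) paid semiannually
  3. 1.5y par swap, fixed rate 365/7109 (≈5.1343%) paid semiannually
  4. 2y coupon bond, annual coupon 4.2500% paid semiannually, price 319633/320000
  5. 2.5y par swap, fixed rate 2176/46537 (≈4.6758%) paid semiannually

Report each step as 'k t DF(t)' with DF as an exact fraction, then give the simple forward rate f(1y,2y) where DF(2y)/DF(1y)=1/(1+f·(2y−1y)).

1 1/2 9741/10000
2 1 377/400
3 3/2 927/1000
4 2 9189/10000
5 5/2 557/625
f(1y,2y) = ((377/400)/(9189/10000) − 1)/(1) = 236/9189 ≈ 2.5683%

step 1 [0.5y] zero: DF = P = 9741/10000 ≈ 0.974100
step 2 [1y] swap r/2=575/19166: DF=(1 − 575/19166·(0.974100))/(1+575/19166) = 377/400 ≈ 0.942500
step 3 [1.5y] swap r/2=365/14218: DF=(1 − 365/14218·(0.974100+0.942500))/(1+365/14218) = 927/1000 ≈ 0.927000
step 4 [2y] bond c/2=17/800: DF=(319633/320000 − 17/800·(0.974100+0.942500+0.927000))/(1+17/800) = 9189/10000 ≈ 0.918900
step 5 [2.5y] swap r/2=1088/46537: DF=(1 − 1088/46537·(0.974100+0.942500+0.927000+0.918900))/(1+1088/46537) = 557/625 ≈ 0.891200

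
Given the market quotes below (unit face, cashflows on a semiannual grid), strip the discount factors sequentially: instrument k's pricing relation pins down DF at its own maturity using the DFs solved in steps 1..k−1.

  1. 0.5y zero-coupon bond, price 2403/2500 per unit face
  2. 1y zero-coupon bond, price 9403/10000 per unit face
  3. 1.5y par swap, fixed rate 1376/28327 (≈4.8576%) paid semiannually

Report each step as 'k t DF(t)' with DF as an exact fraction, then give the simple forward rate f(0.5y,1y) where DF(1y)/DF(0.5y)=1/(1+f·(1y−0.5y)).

step 1 [0.5y] zero: DF = P = 2403/2500 ≈ 0.961200
step 2 [1y] zero: DF = P = 9403/10000 ≈ 0.940300
step 3 [1.5y] swap r/2=688/28327: DF=(1 − 688/28327·(0.961200+0.940300))/(1+688/28327) = 582/625 ≈ 0.931200

1 1/2 2403/2500
2 1 9403/10000
3 3/2 582/625
f(0.5y,1y) = ((2403/2500)/(9403/10000) − 1)/(1/2) = 418/9403 ≈ 4.4454%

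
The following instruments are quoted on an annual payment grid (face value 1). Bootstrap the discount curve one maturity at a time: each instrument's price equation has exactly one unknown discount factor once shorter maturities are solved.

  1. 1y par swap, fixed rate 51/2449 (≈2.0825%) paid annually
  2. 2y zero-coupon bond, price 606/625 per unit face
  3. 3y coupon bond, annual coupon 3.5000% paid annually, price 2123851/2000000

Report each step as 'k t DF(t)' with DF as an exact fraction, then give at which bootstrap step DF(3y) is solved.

1 1 2449/2500
2 2 606/625
3 3 9601/10000
DF(3y) is solved at step 3

step 1 [1y] swap r/1=51/2449: DF=(1 − 51/2449·(0))/(1+51/2449) = 2449/2500 ≈ 0.979600
step 2 [2y] zero: DF = P = 606/625 ≈ 0.969600
step 3 [3y] bond c/1=7/200: DF=(2123851/2000000 − 7/200·(0.979600+0.969600))/(1+7/200) = 9601/10000 ≈ 0.960100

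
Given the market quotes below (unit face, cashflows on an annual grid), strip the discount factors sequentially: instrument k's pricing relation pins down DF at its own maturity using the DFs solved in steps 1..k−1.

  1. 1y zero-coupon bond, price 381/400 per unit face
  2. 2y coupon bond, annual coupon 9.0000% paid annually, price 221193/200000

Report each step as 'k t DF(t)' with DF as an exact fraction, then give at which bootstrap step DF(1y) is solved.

step 1 [1y] zero: DF = P = 381/400 ≈ 0.952500
step 2 [2y] bond c/1=9/100: DF=(221193/200000 − 9/100·(0.952500))/(1+9/100) = 117/125 ≈ 0.936000

1 1 381/400
2 2 117/125
DF(1y) is solved at step 1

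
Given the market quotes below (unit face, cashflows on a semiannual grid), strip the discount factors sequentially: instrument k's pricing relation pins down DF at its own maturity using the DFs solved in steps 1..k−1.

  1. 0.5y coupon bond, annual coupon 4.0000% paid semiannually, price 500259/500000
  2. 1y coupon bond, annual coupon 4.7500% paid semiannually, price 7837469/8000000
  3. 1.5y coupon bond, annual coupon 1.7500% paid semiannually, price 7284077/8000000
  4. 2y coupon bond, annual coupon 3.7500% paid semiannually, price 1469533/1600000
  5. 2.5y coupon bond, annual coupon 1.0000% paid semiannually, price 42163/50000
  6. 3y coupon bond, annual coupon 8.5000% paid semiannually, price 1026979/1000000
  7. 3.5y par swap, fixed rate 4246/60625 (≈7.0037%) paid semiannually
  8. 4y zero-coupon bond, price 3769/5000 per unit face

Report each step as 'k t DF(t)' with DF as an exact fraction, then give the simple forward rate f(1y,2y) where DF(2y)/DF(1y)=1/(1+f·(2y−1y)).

1 1/2 9809/10000
2 1 4671/5000
3 3/2 443/500
4 2 17/20
5 5/2 8209/10000
6 3 2007/2500
7 7/2 7877/10000
8 4 3769/5000
f(1y,2y) = ((4671/5000)/(17/20) − 1)/(1) = 421/4250 ≈ 9.9059%

step 1 [0.5y] bond c/2=1/50: DF=(500259/500000 − 1/50·(0))/(1+1/50) = 9809/10000 ≈ 0.980900
step 2 [1y] bond c/2=19/800: DF=(7837469/8000000 − 19/800·(0.980900))/(1+19/800) = 4671/5000 ≈ 0.934200
step 3 [1.5y] bond c/2=7/800: DF=(7284077/8000000 − 7/800·(0.980900+0.934200))/(1+7/800) = 443/500 ≈ 0.886000
step 4 [2y] bond c/2=3/160: DF=(1469533/1600000 − 3/160·(0.980900+0.934200+0.886000))/(1+3/160) = 17/20 ≈ 0.850000
step 5 [2.5y] bond c/2=1/200: DF=(42163/50000 − 1/200·(0.980900+0.934200+0.886000+0.850000))/(1+1/200) = 8209/10000 ≈ 0.820900
step 6 [3y] bond c/2=17/400: DF=(1026979/1000000 − 17/400·(0.980900+0.934200+0.886000+0.850000+0.820900))/(1+17/400) = 2007/2500 ≈ 0.802800
step 7 [3.5y] swap r/2=2123/60625: DF=(1 − 2123/60625·(0.980900+0.934200+0.886000+0.850000+0.820900+0.802800))/(1+2123/60625) = 7877/10000 ≈ 0.787700
step 8 [4y] zero: DF = P = 3769/5000 ≈ 0.753800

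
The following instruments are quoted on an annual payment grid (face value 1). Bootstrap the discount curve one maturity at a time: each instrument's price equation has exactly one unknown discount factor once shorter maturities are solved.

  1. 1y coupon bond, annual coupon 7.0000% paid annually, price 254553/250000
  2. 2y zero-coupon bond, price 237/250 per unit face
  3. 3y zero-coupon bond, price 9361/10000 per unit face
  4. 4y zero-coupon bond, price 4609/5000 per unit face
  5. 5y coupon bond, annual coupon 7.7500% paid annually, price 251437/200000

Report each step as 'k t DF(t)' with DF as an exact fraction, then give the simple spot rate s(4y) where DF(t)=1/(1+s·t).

1 1 2379/2500
2 2 237/250
3 3 9361/10000
4 4 4609/5000
5 5 1793/2000
s(4y) = (1/(4609/5000) − 1)/(4) = 391/18436 ≈ 2.1209%

step 1 [1y] bond c/1=7/100: DF=(254553/250000 − 7/100·(0))/(1+7/100) = 2379/2500 ≈ 0.951600
step 2 [2y] zero: DF = P = 237/250 ≈ 0.948000
step 3 [3y] zero: DF = P = 9361/10000 ≈ 0.936100
step 4 [4y] zero: DF = P = 4609/5000 ≈ 0.921800
step 5 [5y] bond c/1=31/400: DF=(251437/200000 − 31/400·(0.951600+0.948000+0.936100+0.921800))/(1+31/400) = 1793/2000 ≈ 0.896500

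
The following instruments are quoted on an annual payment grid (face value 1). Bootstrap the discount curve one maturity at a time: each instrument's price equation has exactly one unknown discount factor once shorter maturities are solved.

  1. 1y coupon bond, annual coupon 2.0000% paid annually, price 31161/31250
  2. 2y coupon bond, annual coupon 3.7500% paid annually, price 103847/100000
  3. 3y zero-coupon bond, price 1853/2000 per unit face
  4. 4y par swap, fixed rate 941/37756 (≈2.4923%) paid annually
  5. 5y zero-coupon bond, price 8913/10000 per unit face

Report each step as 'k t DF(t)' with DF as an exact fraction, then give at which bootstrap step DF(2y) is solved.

1 1 611/625
2 2 1207/1250
3 3 1853/2000
4 4 9059/10000
5 5 8913/10000
DF(2y) is solved at step 2

step 1 [1y] bond c/1=1/50: DF=(31161/31250 − 1/50·(0))/(1+1/50) = 611/625 ≈ 0.977600
step 2 [2y] bond c/1=3/80: DF=(103847/100000 − 3/80·(0.977600))/(1+3/80) = 1207/1250 ≈ 0.965600
step 3 [3y] zero: DF = P = 1853/2000 ≈ 0.926500
step 4 [4y] swap r/1=941/37756: DF=(1 − 941/37756·(0.977600+0.965600+0.926500))/(1+941/37756) = 9059/10000 ≈ 0.905900
step 5 [5y] zero: DF = P = 8913/10000 ≈ 0.891300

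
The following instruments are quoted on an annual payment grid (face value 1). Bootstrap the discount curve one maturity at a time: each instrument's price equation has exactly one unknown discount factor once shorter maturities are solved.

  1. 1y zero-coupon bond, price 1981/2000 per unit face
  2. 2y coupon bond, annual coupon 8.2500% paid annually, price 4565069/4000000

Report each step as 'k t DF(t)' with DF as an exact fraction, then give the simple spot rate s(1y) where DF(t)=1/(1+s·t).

step 1 [1y] zero: DF = P = 1981/2000 ≈ 0.990500
step 2 [2y] bond c/1=33/400: DF=(4565069/4000000 − 33/400·(0.990500))/(1+33/400) = 2447/2500 ≈ 0.978800

1 1 1981/2000
2 2 2447/2500
s(1y) = (1/(1981/2000) − 1)/(1) = 19/1981 ≈ 0.9591%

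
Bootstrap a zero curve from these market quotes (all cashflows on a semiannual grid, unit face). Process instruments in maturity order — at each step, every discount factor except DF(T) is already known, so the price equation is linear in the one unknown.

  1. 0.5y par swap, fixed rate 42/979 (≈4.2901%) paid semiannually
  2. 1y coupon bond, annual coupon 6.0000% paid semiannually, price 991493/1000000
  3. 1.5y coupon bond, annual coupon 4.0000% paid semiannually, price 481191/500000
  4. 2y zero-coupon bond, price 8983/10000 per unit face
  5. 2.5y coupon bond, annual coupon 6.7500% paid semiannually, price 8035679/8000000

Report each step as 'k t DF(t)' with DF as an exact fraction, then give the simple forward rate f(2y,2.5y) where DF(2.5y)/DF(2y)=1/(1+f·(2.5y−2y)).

step 1 [0.5y] swap r/2=21/979: DF=(1 − 21/979·(0))/(1+21/979) = 979/1000 ≈ 0.979000
step 2 [1y] bond c/2=3/100: DF=(991493/1000000 − 3/100·(0.979000))/(1+3/100) = 9341/10000 ≈ 0.934100
step 3 [1.5y] bond c/2=1/50: DF=(481191/500000 − 1/50·(0.979000+0.934100))/(1+1/50) = 453/500 ≈ 0.906000
step 4 [2y] zero: DF = P = 8983/10000 ≈ 0.898300
step 5 [2.5y] bond c/2=27/800: DF=(8035679/8000000 − 27/800·(0.979000+0.934100+0.906000+0.898300))/(1+27/800) = 8503/10000 ≈ 0.850300

1 1/2 979/1000
2 1 9341/10000
3 3/2 453/500
4 2 8983/10000
5 5/2 8503/10000
f(2y,2.5y) = ((8983/10000)/(8503/10000) − 1)/(1/2) = 960/8503 ≈ 11.2901%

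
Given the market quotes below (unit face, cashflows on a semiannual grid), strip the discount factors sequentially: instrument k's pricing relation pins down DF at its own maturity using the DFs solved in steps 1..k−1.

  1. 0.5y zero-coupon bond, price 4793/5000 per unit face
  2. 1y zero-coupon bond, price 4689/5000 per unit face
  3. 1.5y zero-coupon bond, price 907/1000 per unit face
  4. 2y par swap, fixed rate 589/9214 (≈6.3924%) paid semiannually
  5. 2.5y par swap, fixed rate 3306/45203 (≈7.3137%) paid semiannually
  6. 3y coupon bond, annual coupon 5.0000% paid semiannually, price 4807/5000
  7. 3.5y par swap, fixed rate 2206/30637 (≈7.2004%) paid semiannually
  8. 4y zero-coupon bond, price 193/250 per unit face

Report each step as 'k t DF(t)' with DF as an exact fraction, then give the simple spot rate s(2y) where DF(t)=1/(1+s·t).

step 1 [0.5y] zero: DF = P = 4793/5000 ≈ 0.958600
step 2 [1y] zero: DF = P = 4689/5000 ≈ 0.937800
step 3 [1.5y] zero: DF = P = 907/1000 ≈ 0.907000
step 4 [2y] swap r/2=589/18428: DF=(1 − 589/18428·(0.958600+0.937800+0.907000))/(1+589/18428) = 4411/5000 ≈ 0.882200
step 5 [2.5y] swap r/2=1653/45203: DF=(1 − 1653/45203·(0.958600+0.937800+0.907000+0.882200))/(1+1653/45203) = 8347/10000 ≈ 0.834700
step 6 [3y] bond c/2=1/40: DF=(4807/5000 − 1/40·(0.958600+0.937800+0.907000+0.882200+0.834700))/(1+1/40) = 8277/10000 ≈ 0.827700
step 7 [3.5y] swap r/2=1103/30637: DF=(1 − 1103/30637·(0.958600+0.937800+0.907000+0.882200+0.834700+0.827700))/(1+1103/30637) = 3897/5000 ≈ 0.779400
step 8 [4y] zero: DF = P = 193/250 ≈ 0.772000

1 1/2 4793/5000
2 1 4689/5000
3 3/2 907/1000
4 2 4411/5000
5 5/2 8347/10000
6 3 8277/10000
7 7/2 3897/5000
8 4 193/250
s(2y) = (1/(4411/5000) − 1)/(2) = 589/8822 ≈ 6.6765%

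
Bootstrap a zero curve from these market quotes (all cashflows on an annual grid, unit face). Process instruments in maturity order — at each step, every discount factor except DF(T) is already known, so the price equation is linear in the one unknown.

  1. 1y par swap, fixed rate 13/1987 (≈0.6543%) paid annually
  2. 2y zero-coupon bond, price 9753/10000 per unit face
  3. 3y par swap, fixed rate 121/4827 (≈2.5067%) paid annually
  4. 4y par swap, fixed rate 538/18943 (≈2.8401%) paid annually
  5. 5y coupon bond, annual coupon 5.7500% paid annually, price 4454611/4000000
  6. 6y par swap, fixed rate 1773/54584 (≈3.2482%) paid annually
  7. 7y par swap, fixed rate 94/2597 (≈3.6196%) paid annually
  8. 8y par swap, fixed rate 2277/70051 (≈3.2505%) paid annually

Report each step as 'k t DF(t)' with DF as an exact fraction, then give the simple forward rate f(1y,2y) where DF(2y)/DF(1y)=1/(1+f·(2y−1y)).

step 1 [1y] swap r/1=13/1987: DF=(1 − 13/1987·(0))/(1+13/1987) = 1987/2000 ≈ 0.993500
step 2 [2y] zero: DF = P = 9753/10000 ≈ 0.975300
step 3 [3y] swap r/1=121/4827: DF=(1 − 121/4827·(0.993500+0.975300))/(1+121/4827) = 4637/5000 ≈ 0.927400
step 4 [4y] swap r/1=538/18943: DF=(1 − 538/18943·(0.993500+0.975300+0.927400))/(1+538/18943) = 2231/2500 ≈ 0.892400
step 5 [5y] bond c/1=23/400: DF=(4454611/4000000 − 23/400·(0.993500+0.975300+0.927400+0.892400))/(1+23/400) = 8471/10000 ≈ 0.847100
step 6 [6y] swap r/1=1773/54584: DF=(1 − 1773/54584·(0.993500+0.975300+0.927400+0.892400+0.847100))/(1+1773/54584) = 8227/10000 ≈ 0.822700
step 7 [7y] swap r/1=94/2597: DF=(1 − 94/2597·(0.993500+0.975300+0.927400+0.892400+0.847100+0.822700))/(1+94/2597) = 484/625 ≈ 0.774400
step 8 [8y] swap r/1=2277/70051: DF=(1 − 2277/70051·(0.993500+0.975300+0.927400+0.892400+0.847100+0.822700+0.774400))/(1+2277/70051) = 7723/10000 ≈ 0.772300

1 1 1987/2000
2 2 9753/10000
3 3 4637/5000
4 4 2231/2500
5 5 8471/10000
6 6 8227/10000
7 7 484/625
8 8 7723/10000
f(1y,2y) = ((1987/2000)/(9753/10000) − 1)/(1) = 182/9753 ≈ 1.8661%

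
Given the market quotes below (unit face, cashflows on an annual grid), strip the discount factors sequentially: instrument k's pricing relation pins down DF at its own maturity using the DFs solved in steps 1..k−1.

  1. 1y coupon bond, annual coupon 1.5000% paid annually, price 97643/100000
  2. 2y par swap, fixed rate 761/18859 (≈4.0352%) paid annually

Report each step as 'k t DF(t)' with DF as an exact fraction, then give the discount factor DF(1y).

step 1 [1y] bond c/1=3/200: DF=(97643/100000 − 3/200·(0))/(1+3/200) = 481/500 ≈ 0.962000
step 2 [2y] swap r/1=761/18859: DF=(1 − 761/18859·(0.962000))/(1+761/18859) = 9239/10000 ≈ 0.923900

1 1 481/500
2 2 9239/10000
DF(1y) = 481/500 ≈ 0.962000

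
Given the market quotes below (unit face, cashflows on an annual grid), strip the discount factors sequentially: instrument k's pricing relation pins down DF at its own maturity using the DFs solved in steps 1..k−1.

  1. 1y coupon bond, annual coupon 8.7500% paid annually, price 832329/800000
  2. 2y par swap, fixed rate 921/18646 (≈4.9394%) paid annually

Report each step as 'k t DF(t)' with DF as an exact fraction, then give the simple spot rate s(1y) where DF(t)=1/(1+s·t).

step 1 [1y] bond c/1=7/80: DF=(832329/800000 − 7/80·(0))/(1+7/80) = 9567/10000 ≈ 0.956700
step 2 [2y] swap r/1=921/18646: DF=(1 − 921/18646·(0.956700))/(1+921/18646) = 9079/10000 ≈ 0.907900

1 1 9567/10000
2 2 9079/10000
s(1y) = (1/(9567/10000) − 1)/(1) = 433/9567 ≈ 4.5260%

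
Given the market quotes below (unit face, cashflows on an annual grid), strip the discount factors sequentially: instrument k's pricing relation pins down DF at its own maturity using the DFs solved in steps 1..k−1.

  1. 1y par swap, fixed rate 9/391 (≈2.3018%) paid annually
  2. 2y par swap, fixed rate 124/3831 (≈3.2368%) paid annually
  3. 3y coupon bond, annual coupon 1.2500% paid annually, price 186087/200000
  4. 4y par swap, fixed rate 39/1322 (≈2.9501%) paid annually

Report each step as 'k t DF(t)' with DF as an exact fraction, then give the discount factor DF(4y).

1 1 391/400
2 2 469/500
3 3 8953/10000
4 4 2227/2500
DF(4y) = 2227/2500 ≈ 0.890800

step 1 [1y] swap r/1=9/391: DF=(1 − 9/391·(0))/(1+9/391) = 391/400 ≈ 0.977500
step 2 [2y] swap r/1=124/3831: DF=(1 − 124/3831·(0.977500))/(1+124/3831) = 469/500 ≈ 0.938000
step 3 [3y] bond c/1=1/80: DF=(186087/200000 − 1/80·(0.977500+0.938000))/(1+1/80) = 8953/10000 ≈ 0.895300
step 4 [4y] swap r/1=39/1322: DF=(1 − 39/1322·(0.977500+0.938000+0.895300))/(1+39/1322) = 2227/2500 ≈ 0.890800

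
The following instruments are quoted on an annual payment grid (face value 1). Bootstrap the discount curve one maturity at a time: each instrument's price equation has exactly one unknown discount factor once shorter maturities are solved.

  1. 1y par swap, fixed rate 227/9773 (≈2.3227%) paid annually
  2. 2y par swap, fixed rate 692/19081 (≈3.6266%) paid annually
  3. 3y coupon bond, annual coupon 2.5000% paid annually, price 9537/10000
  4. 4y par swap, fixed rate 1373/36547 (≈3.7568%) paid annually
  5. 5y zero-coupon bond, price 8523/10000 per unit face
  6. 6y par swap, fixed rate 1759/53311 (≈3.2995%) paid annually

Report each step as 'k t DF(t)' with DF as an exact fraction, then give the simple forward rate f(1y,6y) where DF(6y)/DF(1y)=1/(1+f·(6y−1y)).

1 1 9773/10000
2 2 2327/2500
3 3 8839/10000
4 4 8627/10000
5 5 8523/10000
6 6 8241/10000
f(1y,6y) = ((9773/10000)/(8241/10000) − 1)/(5) = 1532/41205 ≈ 3.7180%

step 1 [1y] swap r/1=227/9773: DF=(1 − 227/9773·(0))/(1+227/9773) = 9773/10000 ≈ 0.977300
step 2 [2y] swap r/1=692/19081: DF=(1 − 692/19081·(0.977300))/(1+692/19081) = 2327/2500 ≈ 0.930800
step 3 [3y] bond c/1=1/40: DF=(9537/10000 − 1/40·(0.977300+0.930800))/(1+1/40) = 8839/10000 ≈ 0.883900
step 4 [4y] swap r/1=1373/36547: DF=(1 − 1373/36547·(0.977300+0.930800+0.883900))/(1+1373/36547) = 8627/10000 ≈ 0.862700
step 5 [5y] zero: DF = P = 8523/10000 ≈ 0.852300
step 6 [6y] swap r/1=1759/53311: DF=(1 − 1759/53311·(0.977300+0.930800+0.883900+0.862700+0.852300))/(1+1759/53311) = 8241/10000 ≈ 0.824100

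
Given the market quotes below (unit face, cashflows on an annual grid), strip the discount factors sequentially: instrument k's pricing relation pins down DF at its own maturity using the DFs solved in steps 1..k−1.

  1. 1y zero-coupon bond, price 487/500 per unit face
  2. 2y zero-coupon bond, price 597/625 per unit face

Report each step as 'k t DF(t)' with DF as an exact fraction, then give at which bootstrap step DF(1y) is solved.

step 1 [1y] zero: DF = P = 487/500 ≈ 0.974000
step 2 [2y] zero: DF = P = 597/625 ≈ 0.955200

1 1 487/500
2 2 597/625
DF(1y) is solved at step 1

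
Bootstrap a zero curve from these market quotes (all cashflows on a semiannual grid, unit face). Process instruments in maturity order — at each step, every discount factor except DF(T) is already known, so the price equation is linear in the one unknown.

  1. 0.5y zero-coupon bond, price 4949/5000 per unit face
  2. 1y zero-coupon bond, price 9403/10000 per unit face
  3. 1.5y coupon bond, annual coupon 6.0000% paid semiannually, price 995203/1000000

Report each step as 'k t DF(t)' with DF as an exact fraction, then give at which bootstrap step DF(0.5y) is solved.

1 1/2 4949/5000
2 1 9403/10000
3 3/2 91/100
DF(0.5y) is solved at step 1

step 1 [0.5y] zero: DF = P = 4949/5000 ≈ 0.989800
step 2 [1y] zero: DF = P = 9403/10000 ≈ 0.940300
step 3 [1.5y] bond c/2=3/100: DF=(995203/1000000 − 3/100·(0.989800+0.940300))/(1+3/100) = 91/100 ≈ 0.910000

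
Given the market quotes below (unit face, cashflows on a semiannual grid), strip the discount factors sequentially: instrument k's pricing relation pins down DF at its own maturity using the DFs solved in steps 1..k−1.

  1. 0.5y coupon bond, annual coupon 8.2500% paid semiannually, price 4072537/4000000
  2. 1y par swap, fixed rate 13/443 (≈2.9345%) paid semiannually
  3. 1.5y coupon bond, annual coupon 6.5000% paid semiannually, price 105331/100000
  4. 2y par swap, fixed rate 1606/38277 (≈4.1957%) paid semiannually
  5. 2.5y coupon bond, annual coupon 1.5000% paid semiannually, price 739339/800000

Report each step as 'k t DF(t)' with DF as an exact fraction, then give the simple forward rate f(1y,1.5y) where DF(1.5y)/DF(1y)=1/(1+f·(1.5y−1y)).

1 1/2 4889/5000
2 1 4857/5000
3 3/2 2397/2500
4 2 9197/10000
5 5/2 1111/1250
f(1y,1.5y) = ((4857/5000)/(2397/2500) − 1)/(1/2) = 21/799 ≈ 2.6283%

step 1 [0.5y] bond c/2=33/800: DF=(4072537/4000000 − 33/800·(0))/(1+33/800) = 4889/5000 ≈ 0.977800
step 2 [1y] swap r/2=13/886: DF=(1 − 13/886·(0.977800))/(1+13/886) = 4857/5000 ≈ 0.971400
step 3 [1.5y] bond c/2=13/400: DF=(105331/100000 − 13/400·(0.977800+0.971400))/(1+13/400) = 2397/2500 ≈ 0.958800
step 4 [2y] swap r/2=803/38277: DF=(1 − 803/38277·(0.977800+0.971400+0.958800))/(1+803/38277) = 9197/10000 ≈ 0.919700
step 5 [2.5y] bond c/2=3/400: DF=(739339/800000 − 3/400·(0.977800+0.971400+0.958800+0.919700))/(1+3/400) = 1111/1250 ≈ 0.888800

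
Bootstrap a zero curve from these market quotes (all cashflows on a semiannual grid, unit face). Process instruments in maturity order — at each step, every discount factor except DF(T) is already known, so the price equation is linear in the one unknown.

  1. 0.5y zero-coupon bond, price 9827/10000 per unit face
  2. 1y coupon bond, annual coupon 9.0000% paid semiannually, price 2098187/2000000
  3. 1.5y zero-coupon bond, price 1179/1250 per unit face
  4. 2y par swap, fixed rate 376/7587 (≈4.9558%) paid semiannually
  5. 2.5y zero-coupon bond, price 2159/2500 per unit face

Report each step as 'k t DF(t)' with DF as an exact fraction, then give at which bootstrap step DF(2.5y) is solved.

1 1/2 9827/10000
2 1 601/625
3 3/2 1179/1250
4 2 453/500
5 5/2 2159/2500
DF(2.5y) is solved at step 5

step 1 [0.5y] zero: DF = P = 9827/10000 ≈ 0.982700
step 2 [1y] bond c/2=9/200: DF=(2098187/2000000 − 9/200·(0.982700))/(1+9/200) = 601/625 ≈ 0.961600
step 3 [1.5y] zero: DF = P = 1179/1250 ≈ 0.943200
step 4 [2y] swap r/2=188/7587: DF=(1 − 188/7587·(0.982700+0.961600+0.943200))/(1+188/7587) = 453/500 ≈ 0.906000
step 5 [2.5y] zero: DF = P = 2159/2500 ≈ 0.863600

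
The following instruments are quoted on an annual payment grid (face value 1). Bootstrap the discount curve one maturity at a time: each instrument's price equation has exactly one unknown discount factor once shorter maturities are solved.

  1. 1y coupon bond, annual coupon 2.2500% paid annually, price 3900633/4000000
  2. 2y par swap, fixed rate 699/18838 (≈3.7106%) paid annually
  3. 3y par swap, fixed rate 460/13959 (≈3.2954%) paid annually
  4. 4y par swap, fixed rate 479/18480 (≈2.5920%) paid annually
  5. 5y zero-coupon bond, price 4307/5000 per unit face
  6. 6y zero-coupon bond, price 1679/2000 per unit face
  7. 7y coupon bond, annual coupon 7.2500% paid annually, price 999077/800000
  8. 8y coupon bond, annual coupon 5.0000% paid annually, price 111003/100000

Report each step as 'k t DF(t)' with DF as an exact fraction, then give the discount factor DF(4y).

step 1 [1y] bond c/1=9/400: DF=(3900633/4000000 − 9/400·(0))/(1+9/400) = 9537/10000 ≈ 0.953700
step 2 [2y] swap r/1=699/18838: DF=(1 − 699/18838·(0.953700))/(1+699/18838) = 9301/10000 ≈ 0.930100
step 3 [3y] swap r/1=460/13959: DF=(1 − 460/13959·(0.953700+0.930100))/(1+460/13959) = 227/250 ≈ 0.908000
step 4 [4y] swap r/1=479/18480: DF=(1 − 479/18480·(0.953700+0.930100+0.908000))/(1+479/18480) = 4521/5000 ≈ 0.904200
step 5 [5y] zero: DF = P = 4307/5000 ≈ 0.861400
step 6 [6y] zero: DF = P = 1679/2000 ≈ 0.839500
step 7 [7y] bond c/1=29/400: DF=(999077/800000 − 29/400·(0.953700+0.930100+0.908000+0.904200+0.861400+0.839500))/(1+29/400) = 1999/2500 ≈ 0.799600
step 8 [8y] bond c/1=1/20: DF=(111003/100000 − 1/20·(0.953700+0.930100+0.908000+0.904200+0.861400+0.839500+0.799600))/(1+1/20) = 7621/10000 ≈ 0.762100

1 1 9537/10000
2 2 9301/10000
3 3 227/250
4 4 4521/5000
5 5 4307/5000
6 6 1679/2000
7 7 1999/2500
8 8 7621/10000
DF(4y) = 4521/5000 ≈ 0.904200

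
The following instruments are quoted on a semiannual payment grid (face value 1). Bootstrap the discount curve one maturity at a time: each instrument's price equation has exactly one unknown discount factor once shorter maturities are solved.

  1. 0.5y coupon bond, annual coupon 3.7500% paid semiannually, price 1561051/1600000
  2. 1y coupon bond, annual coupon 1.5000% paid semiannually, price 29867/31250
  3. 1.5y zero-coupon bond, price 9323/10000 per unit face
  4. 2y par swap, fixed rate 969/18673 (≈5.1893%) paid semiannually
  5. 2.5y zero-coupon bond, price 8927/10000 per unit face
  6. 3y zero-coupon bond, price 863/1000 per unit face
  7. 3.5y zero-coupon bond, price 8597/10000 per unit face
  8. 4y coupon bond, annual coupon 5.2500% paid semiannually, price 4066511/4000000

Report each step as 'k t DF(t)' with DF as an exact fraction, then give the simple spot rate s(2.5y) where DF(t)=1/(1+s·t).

1 1/2 9577/10000
2 1 1883/2000
3 3/2 9323/10000
4 2 9031/10000
5 5/2 8927/10000
6 3 863/1000
7 7/2 8597/10000
8 4 4141/5000
s(2.5y) = (1/(8927/10000) − 1)/(5/2) = 2146/44635 ≈ 4.8079%

step 1 [0.5y] bond c/2=3/160: DF=(1561051/1600000 − 3/160·(0))/(1+3/160) = 9577/10000 ≈ 0.957700
step 2 [1y] bond c/2=3/400: DF=(29867/31250 − 3/400·(0.957700))/(1+3/400) = 1883/2000 ≈ 0.941500
step 3 [1.5y] zero: DF = P = 9323/10000 ≈ 0.932300
step 4 [2y] swap r/2=969/37346: DF=(1 − 969/37346·(0.957700+0.941500+0.932300))/(1+969/37346) = 9031/10000 ≈ 0.903100
step 5 [2.5y] zero: DF = P = 8927/10000 ≈ 0.892700
step 6 [3y] zero: DF = P = 863/1000 ≈ 0.863000
step 7 [3.5y] zero: DF = P = 8597/10000 ≈ 0.859700
step 8 [4y] bond c/2=21/800: DF=(4066511/4000000 − 21/800·(0.957700+0.941500+0.932300+0.903100+0.892700+0.863000+0.859700))/(1+21/800) = 4141/5000 ≈ 0.828200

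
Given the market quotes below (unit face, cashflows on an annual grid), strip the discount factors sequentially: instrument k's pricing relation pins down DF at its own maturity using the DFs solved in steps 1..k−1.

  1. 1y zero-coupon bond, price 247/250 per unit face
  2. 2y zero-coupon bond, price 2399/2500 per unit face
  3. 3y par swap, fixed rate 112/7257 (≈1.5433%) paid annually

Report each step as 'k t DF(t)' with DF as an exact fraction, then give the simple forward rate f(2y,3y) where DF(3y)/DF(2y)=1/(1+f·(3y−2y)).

1 1 247/250
2 2 2399/2500
3 3 597/625
f(2y,3y) = ((2399/2500)/(597/625) − 1)/(1) = 11/2388 ≈ 0.4606%

step 1 [1y] zero: DF = P = 247/250 ≈ 0.988000
step 2 [2y] zero: DF = P = 2399/2500 ≈ 0.959600
step 3 [3y] swap r/1=112/7257: DF=(1 − 112/7257·(0.988000+0.959600))/(1+112/7257) = 597/625 ≈ 0.955200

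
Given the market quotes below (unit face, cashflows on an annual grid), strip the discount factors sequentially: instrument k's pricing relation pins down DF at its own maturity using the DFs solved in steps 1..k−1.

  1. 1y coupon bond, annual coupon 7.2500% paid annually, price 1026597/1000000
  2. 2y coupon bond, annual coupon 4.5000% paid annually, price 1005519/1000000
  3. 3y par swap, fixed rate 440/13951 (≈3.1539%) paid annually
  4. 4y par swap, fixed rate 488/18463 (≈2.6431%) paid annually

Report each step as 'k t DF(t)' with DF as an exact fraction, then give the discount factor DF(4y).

step 1 [1y] bond c/1=29/400: DF=(1026597/1000000 − 29/400·(0))/(1+29/400) = 2393/2500 ≈ 0.957200
step 2 [2y] bond c/1=9/200: DF=(1005519/1000000 − 9/200·(0.957200))/(1+9/200) = 921/1000 ≈ 0.921000
step 3 [3y] swap r/1=440/13951: DF=(1 − 440/13951·(0.957200+0.921000))/(1+440/13951) = 114/125 ≈ 0.912000
step 4 [4y] swap r/1=488/18463: DF=(1 − 488/18463·(0.957200+0.921000+0.912000))/(1+488/18463) = 564/625 ≈ 0.902400

1 1 2393/2500
2 2 921/1000
3 3 114/125
4 4 564/625
DF(4y) = 564/625 ≈ 0.902400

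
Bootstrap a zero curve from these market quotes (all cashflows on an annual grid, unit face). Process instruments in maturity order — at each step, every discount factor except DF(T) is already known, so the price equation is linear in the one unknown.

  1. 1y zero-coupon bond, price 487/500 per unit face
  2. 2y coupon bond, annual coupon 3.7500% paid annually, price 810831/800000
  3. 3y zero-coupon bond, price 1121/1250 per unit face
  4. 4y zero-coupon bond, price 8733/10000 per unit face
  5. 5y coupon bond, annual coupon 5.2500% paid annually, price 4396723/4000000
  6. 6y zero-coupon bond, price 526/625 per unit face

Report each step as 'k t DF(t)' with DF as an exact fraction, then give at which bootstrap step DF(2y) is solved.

1 1 487/500
2 2 9417/10000
3 3 1121/1250
4 4 8733/10000
5 5 1721/2000
6 6 526/625
DF(2y) is solved at step 2

step 1 [1y] zero: DF = P = 487/500 ≈ 0.974000
step 2 [2y] bond c/1=3/80: DF=(810831/800000 − 3/80·(0.974000))/(1+3/80) = 9417/10000 ≈ 0.941700
step 3 [3y] zero: DF = P = 1121/1250 ≈ 0.896800
step 4 [4y] zero: DF = P = 8733/10000 ≈ 0.873300
step 5 [5y] bond c/1=21/400: DF=(4396723/4000000 − 21/400·(0.974000+0.941700+0.896800+0.873300))/(1+21/400) = 1721/2000 ≈ 0.860500
step 6 [6y] zero: DF = P = 526/625 ≈ 0.841600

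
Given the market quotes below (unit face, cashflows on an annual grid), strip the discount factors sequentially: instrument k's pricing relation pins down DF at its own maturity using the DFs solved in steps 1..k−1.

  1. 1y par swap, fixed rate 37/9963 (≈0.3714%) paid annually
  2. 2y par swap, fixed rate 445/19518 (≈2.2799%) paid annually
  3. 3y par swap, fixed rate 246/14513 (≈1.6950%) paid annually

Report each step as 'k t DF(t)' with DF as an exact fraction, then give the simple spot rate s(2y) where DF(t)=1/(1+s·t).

step 1 [1y] swap r/1=37/9963: DF=(1 − 37/9963·(0))/(1+37/9963) = 9963/10000 ≈ 0.996300
step 2 [2y] swap r/1=445/19518: DF=(1 − 445/19518·(0.996300))/(1+445/19518) = 1911/2000 ≈ 0.955500
step 3 [3y] swap r/1=246/14513: DF=(1 − 246/14513·(0.996300+0.955500))/(1+246/14513) = 2377/2500 ≈ 0.950800

1 1 9963/10000
2 2 1911/2000
3 3 2377/2500
s(2y) = (1/(1911/2000) − 1)/(2) = 89/3822 ≈ 2.3286%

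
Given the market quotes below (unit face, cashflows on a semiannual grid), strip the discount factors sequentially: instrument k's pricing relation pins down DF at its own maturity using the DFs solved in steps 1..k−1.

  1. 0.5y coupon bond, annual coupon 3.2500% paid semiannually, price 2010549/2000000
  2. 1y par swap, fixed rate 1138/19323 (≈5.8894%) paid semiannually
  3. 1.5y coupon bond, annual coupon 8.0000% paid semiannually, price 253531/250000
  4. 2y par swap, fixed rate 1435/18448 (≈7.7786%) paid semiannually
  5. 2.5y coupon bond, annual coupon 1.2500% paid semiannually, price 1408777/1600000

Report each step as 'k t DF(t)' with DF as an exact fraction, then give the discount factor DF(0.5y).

1 1/2 2473/2500
2 1 9431/10000
3 3/2 563/625
4 2 1713/2000
5 5/2 8521/10000
DF(0.5y) = 2473/2500 ≈ 0.989200

step 1 [0.5y] bond c/2=13/800: DF=(2010549/2000000 − 13/800·(0))/(1+13/800) = 2473/2500 ≈ 0.989200
step 2 [1y] swap r/2=569/19323: DF=(1 − 569/19323·(0.989200))/(1+569/19323) = 9431/10000 ≈ 0.943100
step 3 [1.5y] bond c/2=1/25: DF=(253531/250000 − 1/25·(0.989200+0.943100))/(1+1/25) = 563/625 ≈ 0.900800
step 4 [2y] swap r/2=1435/36896: DF=(1 − 1435/36896·(0.989200+0.943100+0.900800))/(1+1435/36896) = 1713/2000 ≈ 0.856500
step 5 [2.5y] bond c/2=1/160: DF=(1408777/1600000 − 1/160·(0.989200+0.943100+0.900800+0.856500))/(1+1/160) = 8521/10000 ≈ 0.852100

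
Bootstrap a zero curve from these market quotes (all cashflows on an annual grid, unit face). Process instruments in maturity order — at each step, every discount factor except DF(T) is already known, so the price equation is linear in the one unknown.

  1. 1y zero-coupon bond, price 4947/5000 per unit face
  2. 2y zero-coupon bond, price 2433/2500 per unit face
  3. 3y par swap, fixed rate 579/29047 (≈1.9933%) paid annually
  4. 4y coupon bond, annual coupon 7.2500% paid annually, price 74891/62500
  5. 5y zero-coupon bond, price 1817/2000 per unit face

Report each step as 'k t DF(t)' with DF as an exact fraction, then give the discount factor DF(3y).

1 1 4947/5000
2 2 2433/2500
3 3 9421/10000
4 4 9209/10000
5 5 1817/2000
DF(3y) = 9421/10000 ≈ 0.942100

step 1 [1y] zero: DF = P = 4947/5000 ≈ 0.989400
step 2 [2y] zero: DF = P = 2433/2500 ≈ 0.973200
step 3 [3y] swap r/1=579/29047: DF=(1 − 579/29047·(0.989400+0.973200))/(1+579/29047) = 9421/10000 ≈ 0.942100
step 4 [4y] bond c/1=29/400: DF=(74891/62500 − 29/400·(0.989400+0.973200+0.942100))/(1+29/400) = 9209/10000 ≈ 0.920900
step 5 [5y] zero: DF = P = 1817/2000 ≈ 0.908500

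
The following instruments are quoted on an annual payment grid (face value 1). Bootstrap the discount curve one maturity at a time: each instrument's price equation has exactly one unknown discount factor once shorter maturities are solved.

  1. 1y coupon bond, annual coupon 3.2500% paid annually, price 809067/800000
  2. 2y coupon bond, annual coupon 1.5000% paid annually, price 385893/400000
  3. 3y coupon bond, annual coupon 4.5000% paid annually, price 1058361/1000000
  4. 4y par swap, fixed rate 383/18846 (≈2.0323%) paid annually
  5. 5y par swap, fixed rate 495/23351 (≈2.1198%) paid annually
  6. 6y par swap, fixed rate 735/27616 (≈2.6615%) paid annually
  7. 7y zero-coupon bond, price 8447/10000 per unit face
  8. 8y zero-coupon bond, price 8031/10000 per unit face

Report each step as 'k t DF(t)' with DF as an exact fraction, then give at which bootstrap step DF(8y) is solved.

1 1 1959/2000
2 2 117/125
3 3 9303/10000
4 4 4617/5000
5 5 901/1000
6 6 853/1000
7 7 8447/10000
8 8 8031/10000
DF(8y) is solved at step 8

step 1 [1y] bond c/1=13/400: DF=(809067/800000 − 13/400·(0))/(1+13/400) = 1959/2000 ≈ 0.979500
step 2 [2y] bond c/1=3/200: DF=(385893/400000 − 3/200·(0.979500))/(1+3/200) = 117/125 ≈ 0.936000
step 3 [3y] bond c/1=9/200: DF=(1058361/1000000 − 9/200·(0.979500+0.936000))/(1+9/200) = 9303/10000 ≈ 0.930300
step 4 [4y] swap r/1=383/18846: DF=(1 − 383/18846·(0.979500+0.936000+0.930300))/(1+383/18846) = 4617/5000 ≈ 0.923400
step 5 [5y] swap r/1=495/23351: DF=(1 − 495/23351·(0.979500+0.936000+0.930300+0.923400))/(1+495/23351) = 901/1000 ≈ 0.901000
step 6 [6y] swap r/1=735/27616: DF=(1 − 735/27616·(0.979500+0.936000+0.930300+0.923400+0.901000))/(1+735/27616) = 853/1000 ≈ 0.853000
step 7 [7y] zero: DF = P = 8447/10000 ≈ 0.844700
step 8 [8y] zero: DF = P = 8031/10000 ≈ 0.803100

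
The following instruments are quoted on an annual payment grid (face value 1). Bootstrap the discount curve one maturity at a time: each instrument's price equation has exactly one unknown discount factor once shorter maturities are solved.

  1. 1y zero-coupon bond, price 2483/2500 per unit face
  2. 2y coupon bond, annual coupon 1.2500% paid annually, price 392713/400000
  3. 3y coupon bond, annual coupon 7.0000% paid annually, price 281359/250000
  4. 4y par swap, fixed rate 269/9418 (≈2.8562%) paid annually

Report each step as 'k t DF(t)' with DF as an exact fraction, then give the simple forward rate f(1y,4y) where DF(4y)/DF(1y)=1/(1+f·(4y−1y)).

step 1 [1y] zero: DF = P = 2483/2500 ≈ 0.993200
step 2 [2y] bond c/1=1/80: DF=(392713/400000 − 1/80·(0.993200))/(1+1/80) = 4787/5000 ≈ 0.957400
step 3 [3y] bond c/1=7/100: DF=(281359/250000 − 7/100·(0.993200+0.957400))/(1+7/100) = 4621/5000 ≈ 0.924200
step 4 [4y] swap r/1=269/9418: DF=(1 − 269/9418·(0.993200+0.957400+0.924200))/(1+269/9418) = 2231/2500 ≈ 0.892400

1 1 2483/2500
2 2 4787/5000
3 3 4621/5000
4 4 2231/2500
f(1y,4y) = ((2483/2500)/(2231/2500) − 1)/(3) = 84/2231 ≈ 3.7651%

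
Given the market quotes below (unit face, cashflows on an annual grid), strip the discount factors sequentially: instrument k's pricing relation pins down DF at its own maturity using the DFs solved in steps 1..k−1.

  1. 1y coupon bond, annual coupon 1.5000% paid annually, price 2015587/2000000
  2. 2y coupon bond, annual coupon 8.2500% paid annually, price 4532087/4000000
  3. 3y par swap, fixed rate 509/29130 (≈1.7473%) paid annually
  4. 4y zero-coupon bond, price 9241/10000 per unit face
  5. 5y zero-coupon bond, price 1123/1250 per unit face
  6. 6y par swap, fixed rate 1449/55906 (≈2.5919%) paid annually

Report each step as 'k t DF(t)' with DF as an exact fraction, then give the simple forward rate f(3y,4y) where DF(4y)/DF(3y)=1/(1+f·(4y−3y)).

1 1 9929/10000
2 2 971/1000
3 3 9491/10000
4 4 9241/10000
5 5 1123/1250
6 6 8551/10000
f(3y,4y) = ((9491/10000)/(9241/10000) − 1)/(1) = 250/9241 ≈ 2.7053%

step 1 [1y] bond c/1=3/200: DF=(2015587/2000000 − 3/200·(0))/(1+3/200) = 9929/10000 ≈ 0.992900
step 2 [2y] bond c/1=33/400: DF=(4532087/4000000 − 33/400·(0.992900))/(1+33/400) = 971/1000 ≈ 0.971000
step 3 [3y] swap r/1=509/29130: DF=(1 − 509/29130·(0.992900+0.971000))/(1+509/29130) = 9491/10000 ≈ 0.949100
step 4 [4y] zero: DF = P = 9241/10000 ≈ 0.924100
step 5 [5y] zero: DF = P = 1123/1250 ≈ 0.898400
step 6 [6y] swap r/1=1449/55906: DF=(1 − 1449/55906·(0.992900+0.971000+0.949100+0.924100+0.898400))/(1+1449/55906) = 8551/10000 ≈ 0.855100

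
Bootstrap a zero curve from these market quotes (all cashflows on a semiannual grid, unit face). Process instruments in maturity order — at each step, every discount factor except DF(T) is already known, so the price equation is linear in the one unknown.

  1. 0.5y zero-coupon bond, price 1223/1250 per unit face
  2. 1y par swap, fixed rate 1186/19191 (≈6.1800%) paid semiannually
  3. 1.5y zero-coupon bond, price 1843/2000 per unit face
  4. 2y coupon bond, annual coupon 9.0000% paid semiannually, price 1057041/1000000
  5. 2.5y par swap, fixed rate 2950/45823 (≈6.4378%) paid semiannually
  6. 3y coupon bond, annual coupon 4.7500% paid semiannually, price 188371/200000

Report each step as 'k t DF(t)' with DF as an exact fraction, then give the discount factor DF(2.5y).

step 1 [0.5y] zero: DF = P = 1223/1250 ≈ 0.978400
step 2 [1y] swap r/2=593/19191: DF=(1 − 593/19191·(0.978400))/(1+593/19191) = 9407/10000 ≈ 0.940700
step 3 [1.5y] zero: DF = P = 1843/2000 ≈ 0.921500
step 4 [2y] bond c/2=9/200: DF=(1057041/1000000 − 9/200·(0.978400+0.940700+0.921500))/(1+9/200) = 2223/2500 ≈ 0.889200
step 5 [2.5y] swap r/2=1475/45823: DF=(1 − 1475/45823·(0.978400+0.940700+0.921500+0.889200))/(1+1475/45823) = 341/400 ≈ 0.852500
step 6 [3y] bond c/2=19/800: DF=(188371/200000 − 19/800·(0.978400+0.940700+0.921500+0.889200+0.852500))/(1+19/800) = 8137/10000 ≈ 0.813700

1 1/2 1223/1250
2 1 9407/10000
3 3/2 1843/2000
4 2 2223/2500
5 5/2 341/400
6 3 8137/10000
DF(2.5y) = 341/400 ≈ 0.852500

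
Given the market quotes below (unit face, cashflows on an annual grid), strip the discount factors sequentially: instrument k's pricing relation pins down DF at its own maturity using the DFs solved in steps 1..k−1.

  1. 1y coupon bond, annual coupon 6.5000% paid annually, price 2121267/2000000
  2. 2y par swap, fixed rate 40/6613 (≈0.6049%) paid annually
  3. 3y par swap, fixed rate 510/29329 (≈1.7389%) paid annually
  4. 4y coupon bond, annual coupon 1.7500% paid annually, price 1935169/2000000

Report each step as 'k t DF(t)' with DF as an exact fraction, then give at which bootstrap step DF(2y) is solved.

1 1 9959/10000
2 2 247/250
3 3 949/1000
4 4 1801/2000
DF(2y) is solved at step 2

step 1 [1y] bond c/1=13/200: DF=(2121267/2000000 − 13/200·(0))/(1+13/200) = 9959/10000 ≈ 0.995900
step 2 [2y] swap r/1=40/6613: DF=(1 − 40/6613·(0.995900))/(1+40/6613) = 247/250 ≈ 0.988000
step 3 [3y] swap r/1=510/29329: DF=(1 − 510/29329·(0.995900+0.988000))/(1+510/29329) = 949/1000 ≈ 0.949000
step 4 [4y] bond c/1=7/400: DF=(1935169/2000000 − 7/400·(0.995900+0.988000+0.949000))/(1+7/400) = 1801/2000 ≈ 0.900500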